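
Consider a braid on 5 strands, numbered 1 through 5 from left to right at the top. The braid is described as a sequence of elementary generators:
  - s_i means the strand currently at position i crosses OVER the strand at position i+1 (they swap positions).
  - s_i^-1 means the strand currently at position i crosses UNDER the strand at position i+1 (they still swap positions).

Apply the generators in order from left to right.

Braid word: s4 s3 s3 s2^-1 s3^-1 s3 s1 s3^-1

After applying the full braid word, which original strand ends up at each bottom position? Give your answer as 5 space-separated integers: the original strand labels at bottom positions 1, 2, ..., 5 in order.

Gen 1 (s4): strand 4 crosses over strand 5. Perm now: [1 2 3 5 4]
Gen 2 (s3): strand 3 crosses over strand 5. Perm now: [1 2 5 3 4]
Gen 3 (s3): strand 5 crosses over strand 3. Perm now: [1 2 3 5 4]
Gen 4 (s2^-1): strand 2 crosses under strand 3. Perm now: [1 3 2 5 4]
Gen 5 (s3^-1): strand 2 crosses under strand 5. Perm now: [1 3 5 2 4]
Gen 6 (s3): strand 5 crosses over strand 2. Perm now: [1 3 2 5 4]
Gen 7 (s1): strand 1 crosses over strand 3. Perm now: [3 1 2 5 4]
Gen 8 (s3^-1): strand 2 crosses under strand 5. Perm now: [3 1 5 2 4]

Answer: 3 1 5 2 4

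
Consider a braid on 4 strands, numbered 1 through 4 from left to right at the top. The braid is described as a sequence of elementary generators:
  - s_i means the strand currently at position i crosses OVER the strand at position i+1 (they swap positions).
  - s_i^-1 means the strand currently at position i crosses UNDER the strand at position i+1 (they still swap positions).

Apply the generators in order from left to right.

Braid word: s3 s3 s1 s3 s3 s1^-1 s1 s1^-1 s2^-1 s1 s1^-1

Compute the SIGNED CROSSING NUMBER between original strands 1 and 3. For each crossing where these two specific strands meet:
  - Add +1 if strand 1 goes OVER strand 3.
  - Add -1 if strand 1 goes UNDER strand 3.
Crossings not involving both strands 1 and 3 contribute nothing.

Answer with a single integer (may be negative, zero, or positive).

Answer: 2

Derivation:
Gen 1: crossing 3x4. Both 1&3? no. Sum: 0
Gen 2: crossing 4x3. Both 1&3? no. Sum: 0
Gen 3: crossing 1x2. Both 1&3? no. Sum: 0
Gen 4: crossing 3x4. Both 1&3? no. Sum: 0
Gen 5: crossing 4x3. Both 1&3? no. Sum: 0
Gen 6: crossing 2x1. Both 1&3? no. Sum: 0
Gen 7: crossing 1x2. Both 1&3? no. Sum: 0
Gen 8: crossing 2x1. Both 1&3? no. Sum: 0
Gen 9: crossing 2x3. Both 1&3? no. Sum: 0
Gen 10: 1 over 3. Both 1&3? yes. Contrib: +1. Sum: 1
Gen 11: 3 under 1. Both 1&3? yes. Contrib: +1. Sum: 2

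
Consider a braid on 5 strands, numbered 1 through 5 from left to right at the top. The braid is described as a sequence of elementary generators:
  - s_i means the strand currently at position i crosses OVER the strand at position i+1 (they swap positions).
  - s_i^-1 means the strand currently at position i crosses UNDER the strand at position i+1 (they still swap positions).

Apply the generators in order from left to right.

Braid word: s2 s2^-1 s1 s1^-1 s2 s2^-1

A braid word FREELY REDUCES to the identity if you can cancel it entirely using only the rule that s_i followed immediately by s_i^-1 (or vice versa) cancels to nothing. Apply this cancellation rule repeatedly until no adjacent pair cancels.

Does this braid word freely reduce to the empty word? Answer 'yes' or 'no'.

Gen 1 (s2): push. Stack: [s2]
Gen 2 (s2^-1): cancels prior s2. Stack: []
Gen 3 (s1): push. Stack: [s1]
Gen 4 (s1^-1): cancels prior s1. Stack: []
Gen 5 (s2): push. Stack: [s2]
Gen 6 (s2^-1): cancels prior s2. Stack: []
Reduced word: (empty)

Answer: yes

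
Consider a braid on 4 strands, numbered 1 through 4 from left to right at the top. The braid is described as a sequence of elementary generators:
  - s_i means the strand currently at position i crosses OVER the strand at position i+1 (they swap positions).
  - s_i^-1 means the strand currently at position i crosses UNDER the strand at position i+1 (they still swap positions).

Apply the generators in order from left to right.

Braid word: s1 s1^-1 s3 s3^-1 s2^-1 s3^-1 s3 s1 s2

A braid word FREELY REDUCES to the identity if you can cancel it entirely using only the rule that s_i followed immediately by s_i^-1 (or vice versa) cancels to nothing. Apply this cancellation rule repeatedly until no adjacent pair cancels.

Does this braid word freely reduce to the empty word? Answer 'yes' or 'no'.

Gen 1 (s1): push. Stack: [s1]
Gen 2 (s1^-1): cancels prior s1. Stack: []
Gen 3 (s3): push. Stack: [s3]
Gen 4 (s3^-1): cancels prior s3. Stack: []
Gen 5 (s2^-1): push. Stack: [s2^-1]
Gen 6 (s3^-1): push. Stack: [s2^-1 s3^-1]
Gen 7 (s3): cancels prior s3^-1. Stack: [s2^-1]
Gen 8 (s1): push. Stack: [s2^-1 s1]
Gen 9 (s2): push. Stack: [s2^-1 s1 s2]
Reduced word: s2^-1 s1 s2

Answer: no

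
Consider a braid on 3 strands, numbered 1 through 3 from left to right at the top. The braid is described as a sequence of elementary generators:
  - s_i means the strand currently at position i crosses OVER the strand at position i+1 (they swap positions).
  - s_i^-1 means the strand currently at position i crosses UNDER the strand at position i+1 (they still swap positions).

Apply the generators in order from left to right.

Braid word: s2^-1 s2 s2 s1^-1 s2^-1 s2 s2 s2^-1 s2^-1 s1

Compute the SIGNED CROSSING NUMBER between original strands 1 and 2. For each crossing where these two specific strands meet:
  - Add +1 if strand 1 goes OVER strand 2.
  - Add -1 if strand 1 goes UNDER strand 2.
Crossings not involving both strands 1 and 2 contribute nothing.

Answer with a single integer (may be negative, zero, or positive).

Gen 1: crossing 2x3. Both 1&2? no. Sum: 0
Gen 2: crossing 3x2. Both 1&2? no. Sum: 0
Gen 3: crossing 2x3. Both 1&2? no. Sum: 0
Gen 4: crossing 1x3. Both 1&2? no. Sum: 0
Gen 5: 1 under 2. Both 1&2? yes. Contrib: -1. Sum: -1
Gen 6: 2 over 1. Both 1&2? yes. Contrib: -1. Sum: -2
Gen 7: 1 over 2. Both 1&2? yes. Contrib: +1. Sum: -1
Gen 8: 2 under 1. Both 1&2? yes. Contrib: +1. Sum: 0
Gen 9: 1 under 2. Both 1&2? yes. Contrib: -1. Sum: -1
Gen 10: crossing 3x2. Both 1&2? no. Sum: -1

Answer: -1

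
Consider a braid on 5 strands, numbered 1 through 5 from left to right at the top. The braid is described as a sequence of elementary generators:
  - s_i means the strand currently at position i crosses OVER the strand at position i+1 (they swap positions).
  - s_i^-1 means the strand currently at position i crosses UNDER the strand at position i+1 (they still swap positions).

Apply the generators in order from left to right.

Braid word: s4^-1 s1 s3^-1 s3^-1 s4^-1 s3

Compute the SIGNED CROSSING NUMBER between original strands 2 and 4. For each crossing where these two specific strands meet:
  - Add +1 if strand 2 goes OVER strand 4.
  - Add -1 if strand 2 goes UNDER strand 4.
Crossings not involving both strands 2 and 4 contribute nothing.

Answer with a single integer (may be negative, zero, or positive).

Answer: 0

Derivation:
Gen 1: crossing 4x5. Both 2&4? no. Sum: 0
Gen 2: crossing 1x2. Both 2&4? no. Sum: 0
Gen 3: crossing 3x5. Both 2&4? no. Sum: 0
Gen 4: crossing 5x3. Both 2&4? no. Sum: 0
Gen 5: crossing 5x4. Both 2&4? no. Sum: 0
Gen 6: crossing 3x4. Both 2&4? no. Sum: 0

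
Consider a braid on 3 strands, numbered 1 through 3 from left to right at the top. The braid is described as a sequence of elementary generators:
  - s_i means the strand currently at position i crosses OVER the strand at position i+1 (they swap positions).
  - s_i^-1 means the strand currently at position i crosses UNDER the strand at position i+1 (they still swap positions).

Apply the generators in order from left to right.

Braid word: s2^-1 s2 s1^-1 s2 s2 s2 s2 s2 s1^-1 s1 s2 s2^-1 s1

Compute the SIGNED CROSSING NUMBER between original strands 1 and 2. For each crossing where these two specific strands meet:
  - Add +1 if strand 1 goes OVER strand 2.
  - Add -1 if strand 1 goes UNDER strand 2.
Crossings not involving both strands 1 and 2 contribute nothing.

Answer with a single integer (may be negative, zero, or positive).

Answer: -1

Derivation:
Gen 1: crossing 2x3. Both 1&2? no. Sum: 0
Gen 2: crossing 3x2. Both 1&2? no. Sum: 0
Gen 3: 1 under 2. Both 1&2? yes. Contrib: -1. Sum: -1
Gen 4: crossing 1x3. Both 1&2? no. Sum: -1
Gen 5: crossing 3x1. Both 1&2? no. Sum: -1
Gen 6: crossing 1x3. Both 1&2? no. Sum: -1
Gen 7: crossing 3x1. Both 1&2? no. Sum: -1
Gen 8: crossing 1x3. Both 1&2? no. Sum: -1
Gen 9: crossing 2x3. Both 1&2? no. Sum: -1
Gen 10: crossing 3x2. Both 1&2? no. Sum: -1
Gen 11: crossing 3x1. Both 1&2? no. Sum: -1
Gen 12: crossing 1x3. Both 1&2? no. Sum: -1
Gen 13: crossing 2x3. Both 1&2? no. Sum: -1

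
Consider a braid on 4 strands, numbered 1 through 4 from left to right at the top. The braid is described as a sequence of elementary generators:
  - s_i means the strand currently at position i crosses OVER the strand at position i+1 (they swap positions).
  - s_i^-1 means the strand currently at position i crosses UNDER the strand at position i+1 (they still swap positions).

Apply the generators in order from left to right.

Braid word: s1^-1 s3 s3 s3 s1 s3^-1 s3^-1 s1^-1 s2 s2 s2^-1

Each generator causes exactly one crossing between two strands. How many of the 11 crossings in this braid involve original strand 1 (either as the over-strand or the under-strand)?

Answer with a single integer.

Gen 1: crossing 1x2. Involves strand 1? yes. Count so far: 1
Gen 2: crossing 3x4. Involves strand 1? no. Count so far: 1
Gen 3: crossing 4x3. Involves strand 1? no. Count so far: 1
Gen 4: crossing 3x4. Involves strand 1? no. Count so far: 1
Gen 5: crossing 2x1. Involves strand 1? yes. Count so far: 2
Gen 6: crossing 4x3. Involves strand 1? no. Count so far: 2
Gen 7: crossing 3x4. Involves strand 1? no. Count so far: 2
Gen 8: crossing 1x2. Involves strand 1? yes. Count so far: 3
Gen 9: crossing 1x4. Involves strand 1? yes. Count so far: 4
Gen 10: crossing 4x1. Involves strand 1? yes. Count so far: 5
Gen 11: crossing 1x4. Involves strand 1? yes. Count so far: 6

Answer: 6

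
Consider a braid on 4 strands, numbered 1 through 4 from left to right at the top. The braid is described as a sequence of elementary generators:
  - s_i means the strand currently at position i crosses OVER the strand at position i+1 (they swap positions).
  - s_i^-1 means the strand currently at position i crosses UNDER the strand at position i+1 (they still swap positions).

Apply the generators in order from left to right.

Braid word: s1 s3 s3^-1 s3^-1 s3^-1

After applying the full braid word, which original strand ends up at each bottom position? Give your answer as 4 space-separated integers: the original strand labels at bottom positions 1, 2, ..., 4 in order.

Gen 1 (s1): strand 1 crosses over strand 2. Perm now: [2 1 3 4]
Gen 2 (s3): strand 3 crosses over strand 4. Perm now: [2 1 4 3]
Gen 3 (s3^-1): strand 4 crosses under strand 3. Perm now: [2 1 3 4]
Gen 4 (s3^-1): strand 3 crosses under strand 4. Perm now: [2 1 4 3]
Gen 5 (s3^-1): strand 4 crosses under strand 3. Perm now: [2 1 3 4]

Answer: 2 1 3 4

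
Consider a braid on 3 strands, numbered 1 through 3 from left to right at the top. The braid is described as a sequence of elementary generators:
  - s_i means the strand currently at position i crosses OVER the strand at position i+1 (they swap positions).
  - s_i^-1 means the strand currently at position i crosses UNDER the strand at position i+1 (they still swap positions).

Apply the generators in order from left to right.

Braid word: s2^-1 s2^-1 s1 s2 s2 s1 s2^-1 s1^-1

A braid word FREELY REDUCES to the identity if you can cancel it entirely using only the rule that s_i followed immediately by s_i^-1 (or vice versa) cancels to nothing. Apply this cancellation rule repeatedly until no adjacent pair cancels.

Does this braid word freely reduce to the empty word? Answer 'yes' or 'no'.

Answer: no

Derivation:
Gen 1 (s2^-1): push. Stack: [s2^-1]
Gen 2 (s2^-1): push. Stack: [s2^-1 s2^-1]
Gen 3 (s1): push. Stack: [s2^-1 s2^-1 s1]
Gen 4 (s2): push. Stack: [s2^-1 s2^-1 s1 s2]
Gen 5 (s2): push. Stack: [s2^-1 s2^-1 s1 s2 s2]
Gen 6 (s1): push. Stack: [s2^-1 s2^-1 s1 s2 s2 s1]
Gen 7 (s2^-1): push. Stack: [s2^-1 s2^-1 s1 s2 s2 s1 s2^-1]
Gen 8 (s1^-1): push. Stack: [s2^-1 s2^-1 s1 s2 s2 s1 s2^-1 s1^-1]
Reduced word: s2^-1 s2^-1 s1 s2 s2 s1 s2^-1 s1^-1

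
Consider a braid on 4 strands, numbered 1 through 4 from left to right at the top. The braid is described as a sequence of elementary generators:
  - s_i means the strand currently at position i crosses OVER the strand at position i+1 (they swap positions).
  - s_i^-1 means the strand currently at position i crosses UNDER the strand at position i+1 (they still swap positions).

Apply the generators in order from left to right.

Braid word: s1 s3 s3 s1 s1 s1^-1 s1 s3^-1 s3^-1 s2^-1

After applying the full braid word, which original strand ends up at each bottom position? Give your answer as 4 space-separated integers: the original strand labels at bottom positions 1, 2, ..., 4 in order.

Answer: 2 3 1 4

Derivation:
Gen 1 (s1): strand 1 crosses over strand 2. Perm now: [2 1 3 4]
Gen 2 (s3): strand 3 crosses over strand 4. Perm now: [2 1 4 3]
Gen 3 (s3): strand 4 crosses over strand 3. Perm now: [2 1 3 4]
Gen 4 (s1): strand 2 crosses over strand 1. Perm now: [1 2 3 4]
Gen 5 (s1): strand 1 crosses over strand 2. Perm now: [2 1 3 4]
Gen 6 (s1^-1): strand 2 crosses under strand 1. Perm now: [1 2 3 4]
Gen 7 (s1): strand 1 crosses over strand 2. Perm now: [2 1 3 4]
Gen 8 (s3^-1): strand 3 crosses under strand 4. Perm now: [2 1 4 3]
Gen 9 (s3^-1): strand 4 crosses under strand 3. Perm now: [2 1 3 4]
Gen 10 (s2^-1): strand 1 crosses under strand 3. Perm now: [2 3 1 4]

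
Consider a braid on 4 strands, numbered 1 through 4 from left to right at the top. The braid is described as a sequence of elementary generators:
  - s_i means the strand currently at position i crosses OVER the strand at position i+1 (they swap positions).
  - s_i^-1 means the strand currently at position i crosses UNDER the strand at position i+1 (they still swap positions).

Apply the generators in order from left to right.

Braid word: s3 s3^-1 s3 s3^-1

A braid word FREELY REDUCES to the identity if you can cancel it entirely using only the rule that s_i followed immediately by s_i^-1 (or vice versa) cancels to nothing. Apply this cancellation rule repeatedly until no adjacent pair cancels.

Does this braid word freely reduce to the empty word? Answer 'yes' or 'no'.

Gen 1 (s3): push. Stack: [s3]
Gen 2 (s3^-1): cancels prior s3. Stack: []
Gen 3 (s3): push. Stack: [s3]
Gen 4 (s3^-1): cancels prior s3. Stack: []
Reduced word: (empty)

Answer: yes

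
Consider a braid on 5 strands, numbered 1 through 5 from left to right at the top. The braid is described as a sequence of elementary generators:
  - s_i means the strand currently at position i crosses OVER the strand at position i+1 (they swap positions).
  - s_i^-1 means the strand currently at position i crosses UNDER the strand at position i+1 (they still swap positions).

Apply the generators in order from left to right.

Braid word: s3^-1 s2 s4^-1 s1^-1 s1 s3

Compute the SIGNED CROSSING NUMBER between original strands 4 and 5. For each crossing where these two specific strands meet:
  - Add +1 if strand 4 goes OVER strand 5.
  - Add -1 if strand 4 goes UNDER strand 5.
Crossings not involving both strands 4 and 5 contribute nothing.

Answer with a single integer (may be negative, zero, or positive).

Answer: 0

Derivation:
Gen 1: crossing 3x4. Both 4&5? no. Sum: 0
Gen 2: crossing 2x4. Both 4&5? no. Sum: 0
Gen 3: crossing 3x5. Both 4&5? no. Sum: 0
Gen 4: crossing 1x4. Both 4&5? no. Sum: 0
Gen 5: crossing 4x1. Both 4&5? no. Sum: 0
Gen 6: crossing 2x5. Both 4&5? no. Sum: 0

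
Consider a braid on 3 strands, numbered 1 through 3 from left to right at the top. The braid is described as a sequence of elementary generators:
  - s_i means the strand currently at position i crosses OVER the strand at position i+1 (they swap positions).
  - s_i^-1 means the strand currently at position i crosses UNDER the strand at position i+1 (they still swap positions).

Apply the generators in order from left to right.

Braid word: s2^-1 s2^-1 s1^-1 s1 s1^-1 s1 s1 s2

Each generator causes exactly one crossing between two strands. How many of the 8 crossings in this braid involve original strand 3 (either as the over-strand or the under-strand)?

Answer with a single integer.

Gen 1: crossing 2x3. Involves strand 3? yes. Count so far: 1
Gen 2: crossing 3x2. Involves strand 3? yes. Count so far: 2
Gen 3: crossing 1x2. Involves strand 3? no. Count so far: 2
Gen 4: crossing 2x1. Involves strand 3? no. Count so far: 2
Gen 5: crossing 1x2. Involves strand 3? no. Count so far: 2
Gen 6: crossing 2x1. Involves strand 3? no. Count so far: 2
Gen 7: crossing 1x2. Involves strand 3? no. Count so far: 2
Gen 8: crossing 1x3. Involves strand 3? yes. Count so far: 3

Answer: 3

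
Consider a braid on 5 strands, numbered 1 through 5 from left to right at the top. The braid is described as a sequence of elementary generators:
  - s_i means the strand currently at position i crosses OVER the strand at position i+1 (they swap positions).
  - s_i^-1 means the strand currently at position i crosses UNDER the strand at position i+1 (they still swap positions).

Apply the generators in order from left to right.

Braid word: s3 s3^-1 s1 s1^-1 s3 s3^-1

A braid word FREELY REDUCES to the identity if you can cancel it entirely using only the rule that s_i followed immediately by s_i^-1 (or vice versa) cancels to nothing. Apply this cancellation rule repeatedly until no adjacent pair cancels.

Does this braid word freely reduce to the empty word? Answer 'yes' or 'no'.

Gen 1 (s3): push. Stack: [s3]
Gen 2 (s3^-1): cancels prior s3. Stack: []
Gen 3 (s1): push. Stack: [s1]
Gen 4 (s1^-1): cancels prior s1. Stack: []
Gen 5 (s3): push. Stack: [s3]
Gen 6 (s3^-1): cancels prior s3. Stack: []
Reduced word: (empty)

Answer: yes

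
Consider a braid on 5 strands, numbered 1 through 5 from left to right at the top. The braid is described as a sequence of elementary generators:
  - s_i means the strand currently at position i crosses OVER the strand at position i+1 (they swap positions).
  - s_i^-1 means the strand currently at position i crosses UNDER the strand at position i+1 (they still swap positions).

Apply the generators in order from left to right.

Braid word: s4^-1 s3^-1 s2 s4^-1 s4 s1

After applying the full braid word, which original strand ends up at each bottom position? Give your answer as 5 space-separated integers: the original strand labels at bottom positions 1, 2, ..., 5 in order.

Answer: 5 1 2 3 4

Derivation:
Gen 1 (s4^-1): strand 4 crosses under strand 5. Perm now: [1 2 3 5 4]
Gen 2 (s3^-1): strand 3 crosses under strand 5. Perm now: [1 2 5 3 4]
Gen 3 (s2): strand 2 crosses over strand 5. Perm now: [1 5 2 3 4]
Gen 4 (s4^-1): strand 3 crosses under strand 4. Perm now: [1 5 2 4 3]
Gen 5 (s4): strand 4 crosses over strand 3. Perm now: [1 5 2 3 4]
Gen 6 (s1): strand 1 crosses over strand 5. Perm now: [5 1 2 3 4]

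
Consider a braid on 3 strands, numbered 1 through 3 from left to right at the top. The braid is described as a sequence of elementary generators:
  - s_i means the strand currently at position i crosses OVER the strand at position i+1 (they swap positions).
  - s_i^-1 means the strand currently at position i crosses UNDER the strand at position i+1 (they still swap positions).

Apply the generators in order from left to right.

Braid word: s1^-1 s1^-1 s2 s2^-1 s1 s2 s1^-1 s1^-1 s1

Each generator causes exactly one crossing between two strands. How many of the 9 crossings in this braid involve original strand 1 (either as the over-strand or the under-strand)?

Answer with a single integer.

Gen 1: crossing 1x2. Involves strand 1? yes. Count so far: 1
Gen 2: crossing 2x1. Involves strand 1? yes. Count so far: 2
Gen 3: crossing 2x3. Involves strand 1? no. Count so far: 2
Gen 4: crossing 3x2. Involves strand 1? no. Count so far: 2
Gen 5: crossing 1x2. Involves strand 1? yes. Count so far: 3
Gen 6: crossing 1x3. Involves strand 1? yes. Count so far: 4
Gen 7: crossing 2x3. Involves strand 1? no. Count so far: 4
Gen 8: crossing 3x2. Involves strand 1? no. Count so far: 4
Gen 9: crossing 2x3. Involves strand 1? no. Count so far: 4

Answer: 4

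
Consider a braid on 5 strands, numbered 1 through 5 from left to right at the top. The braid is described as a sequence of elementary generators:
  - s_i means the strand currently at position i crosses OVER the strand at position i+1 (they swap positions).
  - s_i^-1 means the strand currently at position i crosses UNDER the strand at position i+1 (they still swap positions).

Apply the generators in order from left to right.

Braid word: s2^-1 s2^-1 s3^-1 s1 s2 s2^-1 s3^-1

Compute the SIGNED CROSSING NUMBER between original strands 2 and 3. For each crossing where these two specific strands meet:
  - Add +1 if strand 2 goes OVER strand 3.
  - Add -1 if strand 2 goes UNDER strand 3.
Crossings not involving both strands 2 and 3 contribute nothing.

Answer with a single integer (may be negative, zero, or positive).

Answer: 0

Derivation:
Gen 1: 2 under 3. Both 2&3? yes. Contrib: -1. Sum: -1
Gen 2: 3 under 2. Both 2&3? yes. Contrib: +1. Sum: 0
Gen 3: crossing 3x4. Both 2&3? no. Sum: 0
Gen 4: crossing 1x2. Both 2&3? no. Sum: 0
Gen 5: crossing 1x4. Both 2&3? no. Sum: 0
Gen 6: crossing 4x1. Both 2&3? no. Sum: 0
Gen 7: crossing 4x3. Both 2&3? no. Sum: 0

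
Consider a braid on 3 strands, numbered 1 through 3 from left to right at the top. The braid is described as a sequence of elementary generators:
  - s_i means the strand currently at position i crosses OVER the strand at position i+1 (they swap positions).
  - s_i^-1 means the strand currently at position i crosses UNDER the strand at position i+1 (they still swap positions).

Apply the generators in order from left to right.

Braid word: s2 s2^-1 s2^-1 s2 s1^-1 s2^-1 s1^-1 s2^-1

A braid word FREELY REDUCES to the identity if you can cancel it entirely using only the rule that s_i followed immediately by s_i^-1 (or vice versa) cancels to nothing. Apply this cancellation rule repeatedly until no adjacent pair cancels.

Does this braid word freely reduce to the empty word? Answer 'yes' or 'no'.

Answer: no

Derivation:
Gen 1 (s2): push. Stack: [s2]
Gen 2 (s2^-1): cancels prior s2. Stack: []
Gen 3 (s2^-1): push. Stack: [s2^-1]
Gen 4 (s2): cancels prior s2^-1. Stack: []
Gen 5 (s1^-1): push. Stack: [s1^-1]
Gen 6 (s2^-1): push. Stack: [s1^-1 s2^-1]
Gen 7 (s1^-1): push. Stack: [s1^-1 s2^-1 s1^-1]
Gen 8 (s2^-1): push. Stack: [s1^-1 s2^-1 s1^-1 s2^-1]
Reduced word: s1^-1 s2^-1 s1^-1 s2^-1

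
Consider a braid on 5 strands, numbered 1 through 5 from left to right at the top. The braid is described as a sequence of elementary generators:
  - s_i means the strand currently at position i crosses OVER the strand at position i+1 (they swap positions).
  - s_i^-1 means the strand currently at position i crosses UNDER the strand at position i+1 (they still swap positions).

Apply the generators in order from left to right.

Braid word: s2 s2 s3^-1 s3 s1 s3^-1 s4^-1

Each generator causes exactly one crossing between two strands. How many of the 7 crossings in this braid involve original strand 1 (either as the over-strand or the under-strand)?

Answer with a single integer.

Gen 1: crossing 2x3. Involves strand 1? no. Count so far: 0
Gen 2: crossing 3x2. Involves strand 1? no. Count so far: 0
Gen 3: crossing 3x4. Involves strand 1? no. Count so far: 0
Gen 4: crossing 4x3. Involves strand 1? no. Count so far: 0
Gen 5: crossing 1x2. Involves strand 1? yes. Count so far: 1
Gen 6: crossing 3x4. Involves strand 1? no. Count so far: 1
Gen 7: crossing 3x5. Involves strand 1? no. Count so far: 1

Answer: 1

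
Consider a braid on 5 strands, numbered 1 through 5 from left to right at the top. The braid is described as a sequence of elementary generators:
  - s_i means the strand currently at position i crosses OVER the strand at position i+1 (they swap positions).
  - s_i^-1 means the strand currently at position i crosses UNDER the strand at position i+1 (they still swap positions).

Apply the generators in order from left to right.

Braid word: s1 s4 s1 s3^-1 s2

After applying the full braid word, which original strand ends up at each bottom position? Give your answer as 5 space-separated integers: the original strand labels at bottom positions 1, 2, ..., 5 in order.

Answer: 1 5 2 3 4

Derivation:
Gen 1 (s1): strand 1 crosses over strand 2. Perm now: [2 1 3 4 5]
Gen 2 (s4): strand 4 crosses over strand 5. Perm now: [2 1 3 5 4]
Gen 3 (s1): strand 2 crosses over strand 1. Perm now: [1 2 3 5 4]
Gen 4 (s3^-1): strand 3 crosses under strand 5. Perm now: [1 2 5 3 4]
Gen 5 (s2): strand 2 crosses over strand 5. Perm now: [1 5 2 3 4]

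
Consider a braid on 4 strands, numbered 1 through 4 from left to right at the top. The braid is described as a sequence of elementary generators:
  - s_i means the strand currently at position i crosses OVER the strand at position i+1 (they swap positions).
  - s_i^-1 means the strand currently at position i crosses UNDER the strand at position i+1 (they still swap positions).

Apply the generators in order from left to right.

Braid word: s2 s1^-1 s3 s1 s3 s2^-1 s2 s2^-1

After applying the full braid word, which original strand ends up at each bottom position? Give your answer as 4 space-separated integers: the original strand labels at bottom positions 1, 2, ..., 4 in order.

Answer: 1 2 3 4

Derivation:
Gen 1 (s2): strand 2 crosses over strand 3. Perm now: [1 3 2 4]
Gen 2 (s1^-1): strand 1 crosses under strand 3. Perm now: [3 1 2 4]
Gen 3 (s3): strand 2 crosses over strand 4. Perm now: [3 1 4 2]
Gen 4 (s1): strand 3 crosses over strand 1. Perm now: [1 3 4 2]
Gen 5 (s3): strand 4 crosses over strand 2. Perm now: [1 3 2 4]
Gen 6 (s2^-1): strand 3 crosses under strand 2. Perm now: [1 2 3 4]
Gen 7 (s2): strand 2 crosses over strand 3. Perm now: [1 3 2 4]
Gen 8 (s2^-1): strand 3 crosses under strand 2. Perm now: [1 2 3 4]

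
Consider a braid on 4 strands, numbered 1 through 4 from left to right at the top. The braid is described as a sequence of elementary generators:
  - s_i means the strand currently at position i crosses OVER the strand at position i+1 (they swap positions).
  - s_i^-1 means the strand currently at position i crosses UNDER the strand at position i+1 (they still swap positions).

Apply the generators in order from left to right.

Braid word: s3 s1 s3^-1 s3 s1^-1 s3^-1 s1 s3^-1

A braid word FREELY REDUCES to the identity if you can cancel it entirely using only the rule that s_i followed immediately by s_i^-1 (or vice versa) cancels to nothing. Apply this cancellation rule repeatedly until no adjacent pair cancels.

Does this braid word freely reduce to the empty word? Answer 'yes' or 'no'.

Gen 1 (s3): push. Stack: [s3]
Gen 2 (s1): push. Stack: [s3 s1]
Gen 3 (s3^-1): push. Stack: [s3 s1 s3^-1]
Gen 4 (s3): cancels prior s3^-1. Stack: [s3 s1]
Gen 5 (s1^-1): cancels prior s1. Stack: [s3]
Gen 6 (s3^-1): cancels prior s3. Stack: []
Gen 7 (s1): push. Stack: [s1]
Gen 8 (s3^-1): push. Stack: [s1 s3^-1]
Reduced word: s1 s3^-1

Answer: no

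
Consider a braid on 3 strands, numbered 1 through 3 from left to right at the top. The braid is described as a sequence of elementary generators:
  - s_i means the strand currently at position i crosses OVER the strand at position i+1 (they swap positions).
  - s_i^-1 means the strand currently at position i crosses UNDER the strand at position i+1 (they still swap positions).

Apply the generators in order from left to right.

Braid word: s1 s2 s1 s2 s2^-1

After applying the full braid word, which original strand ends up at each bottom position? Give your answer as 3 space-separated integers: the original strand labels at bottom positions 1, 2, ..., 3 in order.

Answer: 3 2 1

Derivation:
Gen 1 (s1): strand 1 crosses over strand 2. Perm now: [2 1 3]
Gen 2 (s2): strand 1 crosses over strand 3. Perm now: [2 3 1]
Gen 3 (s1): strand 2 crosses over strand 3. Perm now: [3 2 1]
Gen 4 (s2): strand 2 crosses over strand 1. Perm now: [3 1 2]
Gen 5 (s2^-1): strand 1 crosses under strand 2. Perm now: [3 2 1]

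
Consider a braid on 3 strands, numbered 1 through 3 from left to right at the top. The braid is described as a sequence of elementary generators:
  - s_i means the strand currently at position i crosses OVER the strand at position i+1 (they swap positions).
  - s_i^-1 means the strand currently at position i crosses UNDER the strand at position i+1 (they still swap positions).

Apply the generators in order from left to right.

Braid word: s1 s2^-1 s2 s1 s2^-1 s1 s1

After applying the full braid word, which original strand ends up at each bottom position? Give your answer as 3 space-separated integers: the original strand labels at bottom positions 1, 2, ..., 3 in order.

Answer: 1 3 2

Derivation:
Gen 1 (s1): strand 1 crosses over strand 2. Perm now: [2 1 3]
Gen 2 (s2^-1): strand 1 crosses under strand 3. Perm now: [2 3 1]
Gen 3 (s2): strand 3 crosses over strand 1. Perm now: [2 1 3]
Gen 4 (s1): strand 2 crosses over strand 1. Perm now: [1 2 3]
Gen 5 (s2^-1): strand 2 crosses under strand 3. Perm now: [1 3 2]
Gen 6 (s1): strand 1 crosses over strand 3. Perm now: [3 1 2]
Gen 7 (s1): strand 3 crosses over strand 1. Perm now: [1 3 2]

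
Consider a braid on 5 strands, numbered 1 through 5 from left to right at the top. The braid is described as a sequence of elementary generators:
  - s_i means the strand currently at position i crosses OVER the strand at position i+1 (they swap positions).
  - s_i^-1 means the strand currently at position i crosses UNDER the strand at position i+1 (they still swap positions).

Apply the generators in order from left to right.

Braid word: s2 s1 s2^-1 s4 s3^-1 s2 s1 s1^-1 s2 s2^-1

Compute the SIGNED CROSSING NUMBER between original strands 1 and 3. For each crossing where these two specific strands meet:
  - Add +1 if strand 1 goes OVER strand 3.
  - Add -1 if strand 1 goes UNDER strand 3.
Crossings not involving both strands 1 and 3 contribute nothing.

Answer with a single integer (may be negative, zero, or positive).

Answer: 1

Derivation:
Gen 1: crossing 2x3. Both 1&3? no. Sum: 0
Gen 2: 1 over 3. Both 1&3? yes. Contrib: +1. Sum: 1
Gen 3: crossing 1x2. Both 1&3? no. Sum: 1
Gen 4: crossing 4x5. Both 1&3? no. Sum: 1
Gen 5: crossing 1x5. Both 1&3? no. Sum: 1
Gen 6: crossing 2x5. Both 1&3? no. Sum: 1
Gen 7: crossing 3x5. Both 1&3? no. Sum: 1
Gen 8: crossing 5x3. Both 1&3? no. Sum: 1
Gen 9: crossing 5x2. Both 1&3? no. Sum: 1
Gen 10: crossing 2x5. Both 1&3? no. Sum: 1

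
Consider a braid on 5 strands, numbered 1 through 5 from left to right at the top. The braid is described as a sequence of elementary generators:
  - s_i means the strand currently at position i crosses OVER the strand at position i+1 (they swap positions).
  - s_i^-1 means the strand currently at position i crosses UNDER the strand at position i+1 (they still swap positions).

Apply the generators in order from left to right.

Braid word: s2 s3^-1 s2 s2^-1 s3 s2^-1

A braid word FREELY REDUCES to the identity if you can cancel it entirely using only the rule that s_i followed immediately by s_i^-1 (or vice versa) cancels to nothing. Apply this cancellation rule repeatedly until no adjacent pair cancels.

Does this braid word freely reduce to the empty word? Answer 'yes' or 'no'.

Gen 1 (s2): push. Stack: [s2]
Gen 2 (s3^-1): push. Stack: [s2 s3^-1]
Gen 3 (s2): push. Stack: [s2 s3^-1 s2]
Gen 4 (s2^-1): cancels prior s2. Stack: [s2 s3^-1]
Gen 5 (s3): cancels prior s3^-1. Stack: [s2]
Gen 6 (s2^-1): cancels prior s2. Stack: []
Reduced word: (empty)

Answer: yes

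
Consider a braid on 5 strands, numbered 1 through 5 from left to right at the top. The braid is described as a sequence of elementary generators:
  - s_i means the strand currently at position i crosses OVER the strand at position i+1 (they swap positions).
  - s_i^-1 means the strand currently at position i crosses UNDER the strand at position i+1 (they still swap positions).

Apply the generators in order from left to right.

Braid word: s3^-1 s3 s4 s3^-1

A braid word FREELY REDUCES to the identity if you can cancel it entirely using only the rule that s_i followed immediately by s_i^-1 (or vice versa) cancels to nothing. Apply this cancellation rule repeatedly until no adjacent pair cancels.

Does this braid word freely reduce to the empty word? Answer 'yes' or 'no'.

Answer: no

Derivation:
Gen 1 (s3^-1): push. Stack: [s3^-1]
Gen 2 (s3): cancels prior s3^-1. Stack: []
Gen 3 (s4): push. Stack: [s4]
Gen 4 (s3^-1): push. Stack: [s4 s3^-1]
Reduced word: s4 s3^-1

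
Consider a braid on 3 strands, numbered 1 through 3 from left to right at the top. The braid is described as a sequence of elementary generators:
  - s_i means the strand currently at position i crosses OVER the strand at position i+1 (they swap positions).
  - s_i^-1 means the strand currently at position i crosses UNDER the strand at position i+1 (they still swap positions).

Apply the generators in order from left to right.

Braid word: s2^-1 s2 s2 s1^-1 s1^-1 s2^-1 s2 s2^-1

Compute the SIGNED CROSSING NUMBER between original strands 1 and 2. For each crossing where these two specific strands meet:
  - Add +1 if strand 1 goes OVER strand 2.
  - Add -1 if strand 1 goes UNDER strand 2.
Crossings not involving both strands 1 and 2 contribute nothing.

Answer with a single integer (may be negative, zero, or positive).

Gen 1: crossing 2x3. Both 1&2? no. Sum: 0
Gen 2: crossing 3x2. Both 1&2? no. Sum: 0
Gen 3: crossing 2x3. Both 1&2? no. Sum: 0
Gen 4: crossing 1x3. Both 1&2? no. Sum: 0
Gen 5: crossing 3x1. Both 1&2? no. Sum: 0
Gen 6: crossing 3x2. Both 1&2? no. Sum: 0
Gen 7: crossing 2x3. Both 1&2? no. Sum: 0
Gen 8: crossing 3x2. Both 1&2? no. Sum: 0

Answer: 0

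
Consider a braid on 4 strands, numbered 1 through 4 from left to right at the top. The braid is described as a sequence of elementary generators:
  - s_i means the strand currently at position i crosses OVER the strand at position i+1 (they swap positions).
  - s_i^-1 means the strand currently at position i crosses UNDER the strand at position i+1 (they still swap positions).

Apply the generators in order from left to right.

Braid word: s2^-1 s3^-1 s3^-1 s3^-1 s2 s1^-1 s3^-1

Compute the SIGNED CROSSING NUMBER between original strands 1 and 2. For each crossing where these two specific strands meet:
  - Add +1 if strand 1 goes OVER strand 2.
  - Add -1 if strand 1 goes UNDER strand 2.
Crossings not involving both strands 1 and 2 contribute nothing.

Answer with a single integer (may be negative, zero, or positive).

Gen 1: crossing 2x3. Both 1&2? no. Sum: 0
Gen 2: crossing 2x4. Both 1&2? no. Sum: 0
Gen 3: crossing 4x2. Both 1&2? no. Sum: 0
Gen 4: crossing 2x4. Both 1&2? no. Sum: 0
Gen 5: crossing 3x4. Both 1&2? no. Sum: 0
Gen 6: crossing 1x4. Both 1&2? no. Sum: 0
Gen 7: crossing 3x2. Both 1&2? no. Sum: 0

Answer: 0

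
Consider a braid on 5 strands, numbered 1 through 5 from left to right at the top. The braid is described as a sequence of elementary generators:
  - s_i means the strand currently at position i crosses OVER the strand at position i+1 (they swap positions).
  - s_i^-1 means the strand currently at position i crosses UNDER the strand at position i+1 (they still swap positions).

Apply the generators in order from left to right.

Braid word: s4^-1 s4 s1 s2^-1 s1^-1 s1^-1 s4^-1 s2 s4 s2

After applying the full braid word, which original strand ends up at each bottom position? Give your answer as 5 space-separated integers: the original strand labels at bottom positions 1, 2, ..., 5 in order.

Answer: 2 3 1 4 5

Derivation:
Gen 1 (s4^-1): strand 4 crosses under strand 5. Perm now: [1 2 3 5 4]
Gen 2 (s4): strand 5 crosses over strand 4. Perm now: [1 2 3 4 5]
Gen 3 (s1): strand 1 crosses over strand 2. Perm now: [2 1 3 4 5]
Gen 4 (s2^-1): strand 1 crosses under strand 3. Perm now: [2 3 1 4 5]
Gen 5 (s1^-1): strand 2 crosses under strand 3. Perm now: [3 2 1 4 5]
Gen 6 (s1^-1): strand 3 crosses under strand 2. Perm now: [2 3 1 4 5]
Gen 7 (s4^-1): strand 4 crosses under strand 5. Perm now: [2 3 1 5 4]
Gen 8 (s2): strand 3 crosses over strand 1. Perm now: [2 1 3 5 4]
Gen 9 (s4): strand 5 crosses over strand 4. Perm now: [2 1 3 4 5]
Gen 10 (s2): strand 1 crosses over strand 3. Perm now: [2 3 1 4 5]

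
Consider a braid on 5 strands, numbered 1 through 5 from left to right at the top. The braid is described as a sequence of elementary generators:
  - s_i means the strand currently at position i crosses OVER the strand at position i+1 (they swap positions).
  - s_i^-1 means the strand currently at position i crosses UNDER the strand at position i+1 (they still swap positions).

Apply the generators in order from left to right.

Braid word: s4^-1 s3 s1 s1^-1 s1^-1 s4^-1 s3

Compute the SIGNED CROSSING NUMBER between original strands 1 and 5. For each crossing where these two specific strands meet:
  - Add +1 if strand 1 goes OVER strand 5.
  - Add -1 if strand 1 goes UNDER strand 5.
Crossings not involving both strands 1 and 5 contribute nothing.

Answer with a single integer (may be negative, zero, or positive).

Gen 1: crossing 4x5. Both 1&5? no. Sum: 0
Gen 2: crossing 3x5. Both 1&5? no. Sum: 0
Gen 3: crossing 1x2. Both 1&5? no. Sum: 0
Gen 4: crossing 2x1. Both 1&5? no. Sum: 0
Gen 5: crossing 1x2. Both 1&5? no. Sum: 0
Gen 6: crossing 3x4. Both 1&5? no. Sum: 0
Gen 7: crossing 5x4. Both 1&5? no. Sum: 0

Answer: 0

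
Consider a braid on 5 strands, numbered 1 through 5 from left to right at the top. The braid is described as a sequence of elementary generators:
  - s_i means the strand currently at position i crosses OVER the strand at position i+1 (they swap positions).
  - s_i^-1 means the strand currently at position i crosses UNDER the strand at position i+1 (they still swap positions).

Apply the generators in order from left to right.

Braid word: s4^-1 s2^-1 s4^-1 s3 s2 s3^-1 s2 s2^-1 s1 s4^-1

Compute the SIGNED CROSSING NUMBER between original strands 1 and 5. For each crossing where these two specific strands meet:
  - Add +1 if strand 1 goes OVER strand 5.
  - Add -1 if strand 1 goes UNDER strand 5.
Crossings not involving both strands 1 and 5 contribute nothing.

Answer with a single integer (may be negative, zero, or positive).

Answer: 0

Derivation:
Gen 1: crossing 4x5. Both 1&5? no. Sum: 0
Gen 2: crossing 2x3. Both 1&5? no. Sum: 0
Gen 3: crossing 5x4. Both 1&5? no. Sum: 0
Gen 4: crossing 2x4. Both 1&5? no. Sum: 0
Gen 5: crossing 3x4. Both 1&5? no. Sum: 0
Gen 6: crossing 3x2. Both 1&5? no. Sum: 0
Gen 7: crossing 4x2. Both 1&5? no. Sum: 0
Gen 8: crossing 2x4. Both 1&5? no. Sum: 0
Gen 9: crossing 1x4. Both 1&5? no. Sum: 0
Gen 10: crossing 3x5. Both 1&5? no. Sum: 0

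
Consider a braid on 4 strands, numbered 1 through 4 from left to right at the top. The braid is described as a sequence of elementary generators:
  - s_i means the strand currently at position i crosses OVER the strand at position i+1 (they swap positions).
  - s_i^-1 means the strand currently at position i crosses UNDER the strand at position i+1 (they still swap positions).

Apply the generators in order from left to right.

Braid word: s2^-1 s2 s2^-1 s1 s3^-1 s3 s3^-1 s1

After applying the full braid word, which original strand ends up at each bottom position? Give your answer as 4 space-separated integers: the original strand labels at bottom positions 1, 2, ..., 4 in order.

Answer: 1 3 4 2

Derivation:
Gen 1 (s2^-1): strand 2 crosses under strand 3. Perm now: [1 3 2 4]
Gen 2 (s2): strand 3 crosses over strand 2. Perm now: [1 2 3 4]
Gen 3 (s2^-1): strand 2 crosses under strand 3. Perm now: [1 3 2 4]
Gen 4 (s1): strand 1 crosses over strand 3. Perm now: [3 1 2 4]
Gen 5 (s3^-1): strand 2 crosses under strand 4. Perm now: [3 1 4 2]
Gen 6 (s3): strand 4 crosses over strand 2. Perm now: [3 1 2 4]
Gen 7 (s3^-1): strand 2 crosses under strand 4. Perm now: [3 1 4 2]
Gen 8 (s1): strand 3 crosses over strand 1. Perm now: [1 3 4 2]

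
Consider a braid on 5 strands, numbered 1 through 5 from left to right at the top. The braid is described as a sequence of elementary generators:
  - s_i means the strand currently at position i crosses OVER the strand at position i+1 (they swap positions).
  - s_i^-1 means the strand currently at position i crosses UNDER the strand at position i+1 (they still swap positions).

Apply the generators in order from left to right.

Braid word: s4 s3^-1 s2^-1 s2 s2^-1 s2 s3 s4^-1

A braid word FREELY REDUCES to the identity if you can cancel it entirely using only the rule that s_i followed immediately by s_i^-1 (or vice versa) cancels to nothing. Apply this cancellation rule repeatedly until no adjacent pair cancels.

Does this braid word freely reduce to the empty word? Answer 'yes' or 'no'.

Gen 1 (s4): push. Stack: [s4]
Gen 2 (s3^-1): push. Stack: [s4 s3^-1]
Gen 3 (s2^-1): push. Stack: [s4 s3^-1 s2^-1]
Gen 4 (s2): cancels prior s2^-1. Stack: [s4 s3^-1]
Gen 5 (s2^-1): push. Stack: [s4 s3^-1 s2^-1]
Gen 6 (s2): cancels prior s2^-1. Stack: [s4 s3^-1]
Gen 7 (s3): cancels prior s3^-1. Stack: [s4]
Gen 8 (s4^-1): cancels prior s4. Stack: []
Reduced word: (empty)

Answer: yes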